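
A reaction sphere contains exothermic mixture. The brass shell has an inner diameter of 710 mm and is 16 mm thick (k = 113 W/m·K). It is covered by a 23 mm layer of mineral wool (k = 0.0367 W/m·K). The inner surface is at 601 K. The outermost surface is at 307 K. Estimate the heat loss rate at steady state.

For a spherical shell R = (1/r₁ − 1/r₂)/(4πk); film R = 1/(h·4πr²). In series:
R_brass shell = (1/0.355 − 1/0.371)/(4π×113) = 8.555×10^-5 K/W
R_mineral wool = (1/0.371 − 1/0.394)/(4π×0.0367) = 0.3412 K/W
R_total = 0.3413 K/W
Q = ΔT/R_total = 294/0.3413

Q ≈ 862 W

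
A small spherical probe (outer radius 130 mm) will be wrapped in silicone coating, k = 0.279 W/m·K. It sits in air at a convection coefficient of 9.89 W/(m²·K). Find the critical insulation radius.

For a sphere r_cr = 2k/h = 2×0.279/9.89
r_cr = 56.4 mm; since the bare radius (130 mm) is above r_cr, any added insulation will reduce heat loss.

r_cr ≈ 56.4 mm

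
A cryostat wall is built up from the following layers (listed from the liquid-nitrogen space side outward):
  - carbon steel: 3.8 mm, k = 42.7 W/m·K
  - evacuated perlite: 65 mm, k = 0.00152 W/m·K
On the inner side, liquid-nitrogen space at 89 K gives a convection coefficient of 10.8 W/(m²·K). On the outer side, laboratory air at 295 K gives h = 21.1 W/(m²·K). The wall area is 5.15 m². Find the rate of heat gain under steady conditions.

Q ≈ 24.7 W

Using the resistance-network approach (series):
R_inner film = 1/(h_i·A) = 1/(10.8×5.15) = 0.01798 K/W
R_carbon steel = L/(kA) = 0.0038/(42.7×5.15) = 1.728×10^-5 K/W
R_evacuated perlite = L/(kA) = 0.065/(0.00152×5.15) = 8.304 K/W
R_outer film = 1/(h_o·A) = 1/(21.1×5.15) = 0.009203 K/W
R_total = 8.331 K/W
Q = ΔT / R_total = 206 / 8.331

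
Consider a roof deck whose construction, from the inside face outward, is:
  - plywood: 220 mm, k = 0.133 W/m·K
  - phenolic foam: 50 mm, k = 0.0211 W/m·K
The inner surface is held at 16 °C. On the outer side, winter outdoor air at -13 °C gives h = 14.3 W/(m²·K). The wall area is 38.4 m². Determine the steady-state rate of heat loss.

Q ≈ 272 W

Using the resistance-network approach (series):
R_plywood = L/(kA) = 0.22/(0.133×38.4) = 0.04308 K/W
R_phenolic foam = L/(kA) = 0.05/(0.0211×38.4) = 0.06171 K/W
R_outer film = 1/(h_o·A) = 1/(14.3×38.4) = 0.001821 K/W
R_total = 0.1066 K/W
Q = ΔT / R_total = 29 / 0.1066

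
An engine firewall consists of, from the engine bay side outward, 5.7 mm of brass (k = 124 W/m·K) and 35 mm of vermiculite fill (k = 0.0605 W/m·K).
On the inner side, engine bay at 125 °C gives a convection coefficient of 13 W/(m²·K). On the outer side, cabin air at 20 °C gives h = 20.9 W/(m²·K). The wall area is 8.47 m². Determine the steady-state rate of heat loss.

Q ≈ 1260 W

Series thermal resistances:
R_inner film = 1/(h_i·A) = 1/(13×8.47) = 0.009082 K/W
R_brass = L/(kA) = 0.0057/(124×8.47) = 5.427×10^-6 K/W
R_vermiculite fill = L/(kA) = 0.035/(0.0605×8.47) = 0.0683 K/W
R_outer film = 1/(h_o·A) = 1/(20.9×8.47) = 0.005649 K/W
R_total = 0.08304 K/W
Q = ΔT / R_total = 105 / 0.08304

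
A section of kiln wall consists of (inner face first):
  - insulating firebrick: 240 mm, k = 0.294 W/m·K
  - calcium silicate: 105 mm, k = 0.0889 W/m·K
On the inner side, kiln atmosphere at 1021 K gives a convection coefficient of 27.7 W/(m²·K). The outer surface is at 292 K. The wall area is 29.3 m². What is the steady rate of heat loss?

Using the resistance-network approach (series):
R_inner film = 1/(h_i·A) = 1/(27.7×29.3) = 0.001232 K/W
R_insulating firebrick = L/(kA) = 0.24/(0.294×29.3) = 0.02786 K/W
R_calcium silicate = L/(kA) = 0.105/(0.0889×29.3) = 0.04031 K/W
R_total = 0.0694 K/W
Q = ΔT / R_total = 729 / 0.0694

Q ≈ 10500 W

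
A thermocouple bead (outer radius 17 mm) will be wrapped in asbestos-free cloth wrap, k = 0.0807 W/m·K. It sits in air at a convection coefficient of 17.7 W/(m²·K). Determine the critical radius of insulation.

r_cr ≈ 9.12 mm

For a sphere r_cr = 2k/h = 2×0.0807/17.7
r_cr = 9.12 mm; since the bare radius (17 mm) is above r_cr, any added insulation will reduce heat loss.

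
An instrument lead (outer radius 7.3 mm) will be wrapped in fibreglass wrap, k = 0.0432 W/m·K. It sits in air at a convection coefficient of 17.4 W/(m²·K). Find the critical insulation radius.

For a cylinder r_cr = k/h = 0.0432/17.4
r_cr = 2.48 mm; since the bare radius (7.3 mm) is above r_cr, any added insulation will reduce heat loss.

r_cr ≈ 2.48 mm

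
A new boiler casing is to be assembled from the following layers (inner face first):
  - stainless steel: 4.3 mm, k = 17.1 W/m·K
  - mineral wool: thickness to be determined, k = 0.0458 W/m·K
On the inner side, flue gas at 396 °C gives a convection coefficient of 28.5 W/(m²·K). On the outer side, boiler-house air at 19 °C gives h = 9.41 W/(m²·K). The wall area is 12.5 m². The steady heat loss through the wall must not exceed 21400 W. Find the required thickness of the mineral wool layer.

L ≈ 3.6 mm

Using the resistance-network approach (series):
R_inner film = 1/(h_i·A) = 1/(28.5×12.5) = 0.002807 K/W
R_stainless steel = L/(kA) = 0.0043/(17.1×12.5) = 2.012×10^-5 K/W
R_outer film = 1/(h_o·A) = 1/(9.41×12.5) = 0.008502 K/W
Sum of the known resistances R_other = 0.01133 K/W
Required total resistance R_tot = ΔT/Q_allow = 377/21400 = 0.01762 K/W
R_mineral wool = R_tot − R_other = 0.006288 K/W
L = R·k·A = 0.006288×0.0458×12.5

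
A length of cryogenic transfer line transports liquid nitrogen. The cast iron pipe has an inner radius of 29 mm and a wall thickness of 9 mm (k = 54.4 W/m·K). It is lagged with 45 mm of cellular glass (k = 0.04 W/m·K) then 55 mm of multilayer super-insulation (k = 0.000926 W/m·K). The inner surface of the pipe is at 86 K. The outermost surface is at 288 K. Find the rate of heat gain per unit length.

q′ ≈ 2.23 W/m

Radial resistances (cylindrical: R_cond = ln(r_o/r_i)/(2πkL), R_conv = 1/(h·2πrL)):
R_cast iron pipe wall = ln(38/29)/(2π×54.4×1) = 7.908×10^-4 K/W
R_cellular glass = ln(83/38)/(2π×0.04×1) = 3.109 K/W
R_multilayer super-insulation = ln(138/83)/(2π×0.000926×1) = 87.38 K/W
R_total = 90.49 K/W
Q = ΔT/R_total = 202/90.49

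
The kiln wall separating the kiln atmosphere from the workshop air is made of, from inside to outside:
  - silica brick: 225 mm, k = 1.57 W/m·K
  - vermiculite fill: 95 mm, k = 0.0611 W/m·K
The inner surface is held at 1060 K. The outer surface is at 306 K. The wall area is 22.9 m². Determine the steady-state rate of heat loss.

Q ≈ 10200 W

Treating each layer as a thermal resistance in series:
R_silica brick = L/(kA) = 0.225/(1.57×22.9) = 0.006258 K/W
R_vermiculite fill = L/(kA) = 0.095/(0.0611×22.9) = 0.0679 K/W
R_total = 0.07415 K/W
Q = ΔT / R_total = 754 / 0.07415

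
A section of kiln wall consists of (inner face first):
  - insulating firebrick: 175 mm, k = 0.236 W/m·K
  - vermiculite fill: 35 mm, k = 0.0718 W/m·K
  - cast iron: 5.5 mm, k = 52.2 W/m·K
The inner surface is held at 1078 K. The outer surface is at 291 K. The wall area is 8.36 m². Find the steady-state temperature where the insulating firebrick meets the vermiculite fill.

T ≈ 603 K

Series thermal resistances:
R_insulating firebrick = L/(kA) = 0.175/(0.236×8.36) = 0.0887 K/W
R_vermiculite fill = L/(kA) = 0.035/(0.0718×8.36) = 0.05831 K/W
R_cast iron = L/(kA) = 0.0055/(52.2×8.36) = 1.26×10^-5 K/W
R_total = 0.147 K/W;  Q = ΔT/R_total = 787/0.147 = 5353 W
T_interface = T_inner − Q·ΣR(inner→interface) = 1078 − 5350×0.0887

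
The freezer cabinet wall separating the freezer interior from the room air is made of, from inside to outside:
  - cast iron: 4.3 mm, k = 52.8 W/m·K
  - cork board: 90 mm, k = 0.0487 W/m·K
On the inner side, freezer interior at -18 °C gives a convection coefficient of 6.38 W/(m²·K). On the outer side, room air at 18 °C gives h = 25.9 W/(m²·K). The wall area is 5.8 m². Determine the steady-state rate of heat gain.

Q ≈ 102 W

Treating each layer as a thermal resistance in series:
R_inner film = 1/(h_i·A) = 1/(6.38×5.8) = 0.02702 K/W
R_cast iron = L/(kA) = 0.0043/(52.8×5.8) = 1.404×10^-5 K/W
R_cork board = L/(kA) = 0.09/(0.0487×5.8) = 0.3186 K/W
R_outer film = 1/(h_o·A) = 1/(25.9×5.8) = 0.006657 K/W
R_total = 0.3523 K/W
Q = ΔT / R_total = 36 / 0.3523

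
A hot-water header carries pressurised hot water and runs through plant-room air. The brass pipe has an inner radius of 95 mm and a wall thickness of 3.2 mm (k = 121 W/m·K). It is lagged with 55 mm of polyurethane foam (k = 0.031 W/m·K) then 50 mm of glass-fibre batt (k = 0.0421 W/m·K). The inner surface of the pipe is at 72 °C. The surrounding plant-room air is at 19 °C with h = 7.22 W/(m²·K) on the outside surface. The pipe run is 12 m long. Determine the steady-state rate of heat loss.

Q ≈ 184 W

Per-layer cylindrical resistances, series-summed:
R_brass pipe wall = ln(98.2/95)/(2π×121×12) = 3.631×10^-6 K/W
R_polyurethane foam = ln(153.2/98.2)/(2π×0.031×12) = 0.1903 K/W
R_glass-fibre batt = ln(203.2/153.2)/(2π×0.0421×12) = 0.08898 K/W
R_outer film = 1/(h_o·2πr_oL) = 1/(7.22×2π×0.2032×12) = 0.00904 K/W
R_total = 0.2883 K/W
Q = ΔT/R_total = 53/0.2883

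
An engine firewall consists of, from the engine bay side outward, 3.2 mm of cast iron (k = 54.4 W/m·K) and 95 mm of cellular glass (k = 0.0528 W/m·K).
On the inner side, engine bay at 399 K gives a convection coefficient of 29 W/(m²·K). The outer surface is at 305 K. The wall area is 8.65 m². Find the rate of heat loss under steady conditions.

Q ≈ 443 W

Thermal resistances in series:
R_inner film = 1/(h_i·A) = 1/(29×8.65) = 0.003986 K/W
R_cast iron = L/(kA) = 0.0032/(54.4×8.65) = 6.8×10^-6 K/W
R_cellular glass = L/(kA) = 0.095/(0.0528×8.65) = 0.208 K/W
R_total = 0.212 K/W
Q = ΔT / R_total = 94 / 0.212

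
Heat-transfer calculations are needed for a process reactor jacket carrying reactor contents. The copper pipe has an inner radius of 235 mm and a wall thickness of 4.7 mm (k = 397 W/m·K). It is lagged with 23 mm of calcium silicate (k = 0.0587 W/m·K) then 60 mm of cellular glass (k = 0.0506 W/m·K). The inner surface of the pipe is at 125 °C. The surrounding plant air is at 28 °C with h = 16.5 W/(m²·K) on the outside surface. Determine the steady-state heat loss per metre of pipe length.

Treating each annulus and film as a series resistance:
R_copper pipe wall = ln(239.7/235)/(2π×397×1) = 7.939×10^-6 K/W
R_calcium silicate = ln(262.7/239.7)/(2π×0.0587×1) = 0.2484 K/W
R_cellular glass = ln(322.7/262.7)/(2π×0.0506×1) = 0.647 K/W
R_outer film = 1/(h_o·2πr_oL) = 1/(16.5×2π×0.3227×1) = 0.02989 K/W
R_total = 0.9254 K/W
Q = ΔT/R_total = 97/0.9254

q′ ≈ 105 W/m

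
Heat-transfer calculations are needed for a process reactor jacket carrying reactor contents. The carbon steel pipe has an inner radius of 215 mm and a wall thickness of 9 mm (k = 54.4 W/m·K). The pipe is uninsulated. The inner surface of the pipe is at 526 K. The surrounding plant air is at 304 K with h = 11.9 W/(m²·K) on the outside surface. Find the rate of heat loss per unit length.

For a radial system each layer contributes R = ln(r_out/r_in)/(2πkL); films add R = 1/(hA).
R_carbon steel pipe wall = ln(224/215)/(2π×54.4×1) = 1.2×10^-4 K/W
R_outer film = 1/(h_o·2πr_oL) = 1/(11.9×2π×0.224×1) = 0.05971 K/W
R_total = 0.05983 K/W
Q = ΔT/R_total = 222/0.05983

q′ ≈ 3710 W/m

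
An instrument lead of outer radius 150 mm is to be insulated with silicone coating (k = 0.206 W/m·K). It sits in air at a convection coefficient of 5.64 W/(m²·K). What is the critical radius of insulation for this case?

For a cylinder r_cr = k/h = 0.206/5.64
r_cr = 36.5 mm; since the bare radius (150 mm) is above r_cr, any added insulation will reduce heat loss.

r_cr ≈ 36.5 mm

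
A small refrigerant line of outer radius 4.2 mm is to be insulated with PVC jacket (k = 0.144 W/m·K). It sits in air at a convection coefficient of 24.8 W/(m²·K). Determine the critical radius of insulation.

r_cr ≈ 5.81 mm

For a cylinder r_cr = k/h = 0.144/24.8
r_cr = 5.81 mm; since the bare radius (4.2 mm) is below r_cr, adding a thin layer of insulation will *increase* heat loss.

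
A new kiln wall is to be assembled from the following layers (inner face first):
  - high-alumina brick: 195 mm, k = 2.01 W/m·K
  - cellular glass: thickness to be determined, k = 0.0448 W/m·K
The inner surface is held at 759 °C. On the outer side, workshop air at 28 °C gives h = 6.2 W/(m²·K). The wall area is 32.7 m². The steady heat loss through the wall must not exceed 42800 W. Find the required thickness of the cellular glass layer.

L ≈ 13.4 mm

Using the resistance-network approach (series):
R_high-alumina brick = L/(kA) = 0.195/(2.01×32.7) = 0.002967 K/W
R_outer film = 1/(h_o·A) = 1/(6.2×32.7) = 0.004932 K/W
Sum of the known resistances R_other = 0.007899 K/W
Required total resistance R_tot = ΔT/Q_allow = 731/42800 = 0.01708 K/W
R_cellular glass = R_tot − R_other = 0.00918 K/W
L = R·k·A = 0.00918×0.0448×32.7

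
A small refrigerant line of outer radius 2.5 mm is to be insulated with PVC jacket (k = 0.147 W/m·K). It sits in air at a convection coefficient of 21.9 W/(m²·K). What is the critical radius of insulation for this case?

r_cr ≈ 6.71 mm

For a cylinder r_cr = k/h = 0.147/21.9
r_cr = 6.71 mm; since the bare radius (2.5 mm) is below r_cr, adding a thin layer of insulation will *increase* heat loss.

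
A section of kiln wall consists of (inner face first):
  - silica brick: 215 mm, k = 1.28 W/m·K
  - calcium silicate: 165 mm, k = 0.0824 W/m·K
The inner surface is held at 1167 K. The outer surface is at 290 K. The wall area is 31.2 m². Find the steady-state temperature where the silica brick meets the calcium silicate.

T ≈ 1100 K

Series thermal resistances:
R_silica brick = L/(kA) = 0.215/(1.28×31.2) = 0.005384 K/W
R_calcium silicate = L/(kA) = 0.165/(0.0824×31.2) = 0.06418 K/W
R_total = 0.06956 K/W;  Q = ΔT/R_total = 877/0.06956 = 12610 W
T_interface = T_inner − Q·ΣR(inner→interface) = 1167 − 12600×0.005384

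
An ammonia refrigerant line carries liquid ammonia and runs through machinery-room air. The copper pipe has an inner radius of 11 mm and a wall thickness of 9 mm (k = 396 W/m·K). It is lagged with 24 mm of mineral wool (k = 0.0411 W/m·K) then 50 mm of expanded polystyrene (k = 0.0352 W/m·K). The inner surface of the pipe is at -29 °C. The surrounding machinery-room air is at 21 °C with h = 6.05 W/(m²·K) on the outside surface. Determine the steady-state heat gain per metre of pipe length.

Per-layer cylindrical resistances, series-summed:
R_copper pipe wall = ln(20/11)/(2π×396×1) = 2.403×10^-4 K/W
R_mineral wool = ln(44/20)/(2π×0.0411×1) = 3.053 K/W
R_expanded polystyrene = ln(94/44)/(2π×0.0352×1) = 3.432 K/W
R_outer film = 1/(h_o·2πr_oL) = 1/(6.05×2π×0.094×1) = 0.2799 K/W
R_total = 6.766 K/W
Q = ΔT/R_total = 50/6.766

q′ ≈ 7.39 W/m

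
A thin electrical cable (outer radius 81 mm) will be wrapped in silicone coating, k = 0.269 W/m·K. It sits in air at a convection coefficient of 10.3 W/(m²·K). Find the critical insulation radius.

For a cylinder r_cr = k/h = 0.269/10.3
r_cr = 26.1 mm; since the bare radius (81 mm) is above r_cr, any added insulation will reduce heat loss.

r_cr ≈ 26.1 mm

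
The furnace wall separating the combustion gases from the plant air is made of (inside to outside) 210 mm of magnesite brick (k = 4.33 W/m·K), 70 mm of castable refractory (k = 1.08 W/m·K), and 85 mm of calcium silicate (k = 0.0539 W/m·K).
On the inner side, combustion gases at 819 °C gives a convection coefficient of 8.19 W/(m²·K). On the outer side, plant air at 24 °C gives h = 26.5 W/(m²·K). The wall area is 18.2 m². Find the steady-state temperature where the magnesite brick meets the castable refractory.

Thermal resistances in series:
R_inner film = 1/(h_i·A) = 1/(8.19×18.2) = 0.006709 K/W
R_magnesite brick = L/(kA) = 0.21/(4.33×18.2) = 0.002665 K/W
R_castable refractory = L/(kA) = 0.07/(1.08×18.2) = 0.003561 K/W
R_calcium silicate = L/(kA) = 0.085/(0.0539×18.2) = 0.08665 K/W
R_outer film = 1/(h_o·A) = 1/(26.5×18.2) = 0.002073 K/W
R_total = 0.1017 K/W;  Q = ΔT/R_total = 795/0.1017 = 7820 W
T_interface = T_inner − Q·ΣR(inner→interface) = 819 − 7820×0.009374

T ≈ 746 °C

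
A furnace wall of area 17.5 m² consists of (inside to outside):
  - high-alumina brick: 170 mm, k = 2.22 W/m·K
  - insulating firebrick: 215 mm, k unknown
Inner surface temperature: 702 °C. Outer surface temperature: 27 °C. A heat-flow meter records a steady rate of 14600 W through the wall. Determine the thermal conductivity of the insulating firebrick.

k ≈ 0.294 W/(m·K)

Series thermal resistances:
R_high-alumina brick = L/(kA) = 0.17/(2.22×17.5) = 0.004376 K/W
Sum of known resistances R_other = 0.004376 K/W
Total R = ΔT/Q = 675/14600 = 0.04623 K/W
R_insulating firebrick = R_total − R_other = 0.04186 K/W
k = L/(R·A) = 0.215/(0.04186×17.5)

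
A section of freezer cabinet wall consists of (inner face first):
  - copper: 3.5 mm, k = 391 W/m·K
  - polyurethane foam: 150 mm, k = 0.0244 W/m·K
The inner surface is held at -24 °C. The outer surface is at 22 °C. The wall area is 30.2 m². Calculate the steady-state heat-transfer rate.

Q ≈ 226 W

Using the resistance-network approach (series):
R_copper = L/(kA) = 0.0035/(391×30.2) = 2.964×10^-7 K/W
R_polyurethane foam = L/(kA) = 0.15/(0.0244×30.2) = 0.2036 K/W
R_total = 0.2036 K/W
Q = ΔT / R_total = 46 / 0.2036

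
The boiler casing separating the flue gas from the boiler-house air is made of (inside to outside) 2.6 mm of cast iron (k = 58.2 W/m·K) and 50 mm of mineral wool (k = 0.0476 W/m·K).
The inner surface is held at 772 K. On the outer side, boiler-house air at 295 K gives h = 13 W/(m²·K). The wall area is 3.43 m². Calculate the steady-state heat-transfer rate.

Series thermal resistances:
R_cast iron = L/(kA) = 0.0026/(58.2×3.43) = 1.302×10^-5 K/W
R_mineral wool = L/(kA) = 0.05/(0.0476×3.43) = 0.3062 K/W
R_outer film = 1/(h_o·A) = 1/(13×3.43) = 0.02243 K/W
R_total = 0.3287 K/W
Q = ΔT / R_total = 477 / 0.3287

Q ≈ 1450 W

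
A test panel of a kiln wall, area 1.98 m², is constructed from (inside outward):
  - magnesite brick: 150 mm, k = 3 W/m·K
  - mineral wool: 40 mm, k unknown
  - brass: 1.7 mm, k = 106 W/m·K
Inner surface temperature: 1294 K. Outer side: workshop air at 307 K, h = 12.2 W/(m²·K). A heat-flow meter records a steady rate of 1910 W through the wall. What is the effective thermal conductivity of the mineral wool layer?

k ≈ 0.0449 W/(m·K)

Model the wall as resistances in series:
R_magnesite brick = L/(kA) = 0.15/(3×1.98) = 0.02525 K/W
R_brass = L/(kA) = 0.0017/(106×1.98) = 8.1×10^-6 K/W
R_outer film = 1/(h_o·A) = 1/(12.2×1.98) = 0.0414 K/W
Sum of known resistances R_other = 0.06666 K/W
Total R = ΔT/Q = 987/1910 = 0.5168 K/W
R_mineral wool = R_total − R_other = 0.4501 K/W
k = L/(R·A) = 0.04/(0.4501×1.98)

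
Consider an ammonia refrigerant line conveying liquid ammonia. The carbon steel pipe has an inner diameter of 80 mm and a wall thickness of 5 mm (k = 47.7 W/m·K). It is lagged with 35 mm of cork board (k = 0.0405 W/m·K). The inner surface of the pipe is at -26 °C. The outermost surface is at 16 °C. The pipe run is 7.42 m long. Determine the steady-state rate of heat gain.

Q ≈ 138 W

Per-layer cylindrical resistances, series-summed:
R_carbon steel pipe wall = ln(45/40)/(2π×47.7×7.42) = 5.296×10^-5 K/W
R_cork board = ln(80/45)/(2π×0.0405×7.42) = 0.3047 K/W
R_total = 0.3048 K/W
Q = ΔT/R_total = 42/0.3048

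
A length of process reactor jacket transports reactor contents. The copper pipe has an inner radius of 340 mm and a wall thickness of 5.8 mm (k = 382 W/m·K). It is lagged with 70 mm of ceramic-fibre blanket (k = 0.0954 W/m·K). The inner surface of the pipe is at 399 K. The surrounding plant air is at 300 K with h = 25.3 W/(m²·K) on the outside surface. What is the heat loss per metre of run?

q′ ≈ 307 W/m

Radial resistances (cylindrical: R_cond = ln(r_o/r_i)/(2πkL), R_conv = 1/(h·2πrL)):
R_copper pipe wall = ln(345.8/340)/(2π×382×1) = 7.047×10^-6 K/W
R_ceramic-fibre blanket = ln(415.8/345.8)/(2π×0.0954×1) = 0.3075 K/W
R_outer film = 1/(h_o·2πr_oL) = 1/(25.3×2π×0.4158×1) = 0.01513 K/W
R_total = 0.3227 K/W
Q = ΔT/R_total = 99/0.3227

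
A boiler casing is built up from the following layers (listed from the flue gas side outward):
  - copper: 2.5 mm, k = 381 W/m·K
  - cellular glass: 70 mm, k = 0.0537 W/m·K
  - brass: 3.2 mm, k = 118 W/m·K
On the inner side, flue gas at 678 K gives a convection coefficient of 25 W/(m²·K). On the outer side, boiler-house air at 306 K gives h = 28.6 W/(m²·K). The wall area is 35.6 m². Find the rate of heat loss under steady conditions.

Q ≈ 9610 W

Model the wall as resistances in series:
R_inner film = 1/(h_i·A) = 1/(25×35.6) = 0.001124 K/W
R_copper = L/(kA) = 0.0025/(381×35.6) = 1.843×10^-7 K/W
R_cellular glass = L/(kA) = 0.07/(0.0537×35.6) = 0.03662 K/W
R_brass = L/(kA) = 0.0032/(118×35.6) = 7.618×10^-7 K/W
R_outer film = 1/(h_o·A) = 1/(28.6×35.6) = 9.822×10^-4 K/W
R_total = 0.03872 K/W
Q = ΔT / R_total = 372 / 0.03872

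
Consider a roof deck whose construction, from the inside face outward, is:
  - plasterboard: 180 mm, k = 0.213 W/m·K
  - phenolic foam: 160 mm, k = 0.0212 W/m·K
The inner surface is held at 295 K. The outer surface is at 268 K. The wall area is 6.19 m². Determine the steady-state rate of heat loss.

Series thermal resistances:
R_plasterboard = L/(kA) = 0.18/(0.213×6.19) = 0.1365 K/W
R_phenolic foam = L/(kA) = 0.16/(0.0212×6.19) = 1.219 K/W
R_total = 1.356 K/W
Q = ΔT / R_total = 27 / 1.356

Q ≈ 19.9 W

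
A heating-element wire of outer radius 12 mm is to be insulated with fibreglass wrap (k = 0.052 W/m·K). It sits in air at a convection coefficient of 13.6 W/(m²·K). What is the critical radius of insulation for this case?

For a cylinder r_cr = k/h = 0.052/13.6
r_cr = 3.82 mm; since the bare radius (12 mm) is above r_cr, any added insulation will reduce heat loss.

r_cr ≈ 3.82 mm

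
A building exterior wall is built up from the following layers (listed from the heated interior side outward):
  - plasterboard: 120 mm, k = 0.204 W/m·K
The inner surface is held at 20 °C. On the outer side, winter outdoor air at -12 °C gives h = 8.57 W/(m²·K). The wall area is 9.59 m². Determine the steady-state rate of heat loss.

Treating each layer as a thermal resistance in series:
R_plasterboard = L/(kA) = 0.12/(0.204×9.59) = 0.06134 K/W
R_outer film = 1/(h_o·A) = 1/(8.57×9.59) = 0.01217 K/W
R_total = 0.07351 K/W
Q = ΔT / R_total = 32 / 0.07351

Q ≈ 435 W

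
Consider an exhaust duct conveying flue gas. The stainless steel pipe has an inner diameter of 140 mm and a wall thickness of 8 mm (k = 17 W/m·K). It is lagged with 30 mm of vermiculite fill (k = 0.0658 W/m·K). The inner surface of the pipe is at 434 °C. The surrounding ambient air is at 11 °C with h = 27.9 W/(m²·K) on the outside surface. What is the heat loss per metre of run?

For a radial system each layer contributes R = ln(r_out/r_in)/(2πkL); films add R = 1/(hA).
R_stainless steel pipe wall = ln(78/70)/(2π×17×1) = 0.001013 K/W
R_vermiculite fill = ln(108/78)/(2π×0.0658×1) = 0.7871 K/W
R_outer film = 1/(h_o·2πr_oL) = 1/(27.9×2π×0.108×1) = 0.05282 K/W
R_total = 0.841 K/W
Q = ΔT/R_total = 423/0.841

q′ ≈ 503 W/m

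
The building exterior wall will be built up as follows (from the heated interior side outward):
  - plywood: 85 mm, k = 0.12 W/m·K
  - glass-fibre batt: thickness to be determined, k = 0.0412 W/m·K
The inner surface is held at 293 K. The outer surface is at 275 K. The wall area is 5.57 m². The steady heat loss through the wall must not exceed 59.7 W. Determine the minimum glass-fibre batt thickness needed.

L ≈ 40 mm

Thermal resistances in series:
R_plywood = L/(kA) = 0.085/(0.12×5.57) = 0.1272 K/W
Sum of the known resistances R_other = 0.1272 K/W
Required total resistance R_tot = ΔT/Q_allow = 18/59.7 = 0.3015 K/W
R_glass-fibre batt = R_tot − R_other = 0.1743 K/W
L = R·k·A = 0.1743×0.0412×5.57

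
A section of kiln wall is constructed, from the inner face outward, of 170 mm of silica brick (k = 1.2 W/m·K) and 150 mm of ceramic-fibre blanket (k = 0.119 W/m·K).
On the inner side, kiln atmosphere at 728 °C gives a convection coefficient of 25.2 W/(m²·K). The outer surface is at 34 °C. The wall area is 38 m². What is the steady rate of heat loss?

Q ≈ 18300 W

Treating each layer as a thermal resistance in series:
R_inner film = 1/(h_i·A) = 1/(25.2×38) = 0.001044 K/W
R_silica brick = L/(kA) = 0.17/(1.2×38) = 0.003728 K/W
R_ceramic-fibre blanket = L/(kA) = 0.15/(0.119×38) = 0.03317 K/W
R_total = 0.03794 K/W
Q = ΔT / R_total = 694 / 0.03794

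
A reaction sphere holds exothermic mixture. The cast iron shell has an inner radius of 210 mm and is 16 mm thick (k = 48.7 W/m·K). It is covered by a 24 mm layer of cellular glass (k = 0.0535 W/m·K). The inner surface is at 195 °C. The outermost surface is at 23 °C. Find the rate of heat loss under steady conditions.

For a spherical shell R = (1/r₁ − 1/r₂)/(4πk); film R = 1/(h·4πr²). In series:
R_cast iron shell = (1/0.21 − 1/0.226)/(4π×48.7) = 5.509×10^-4 K/W
R_cellular glass = (1/0.226 − 1/0.25)/(4π×0.0535) = 0.6318 K/W
R_total = 0.6324 K/W
Q = ΔT/R_total = 172/0.6324

Q ≈ 272 W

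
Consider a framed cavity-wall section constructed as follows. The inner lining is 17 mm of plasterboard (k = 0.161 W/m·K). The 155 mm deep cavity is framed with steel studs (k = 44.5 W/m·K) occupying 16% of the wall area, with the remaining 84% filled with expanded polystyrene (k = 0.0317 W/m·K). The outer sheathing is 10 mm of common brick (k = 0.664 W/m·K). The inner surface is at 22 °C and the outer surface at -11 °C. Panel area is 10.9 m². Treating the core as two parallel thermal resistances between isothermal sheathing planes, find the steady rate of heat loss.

Sheathing layers in series; stud and cavity paths in parallel between them.
R_inner = 0.017/(0.161×10.9) = 0.009687 K/W
R_stud  = 0.155/(44.5×0.16×10.9) = 0.001997 K/W
R_cav   = 0.155/(0.0317×0.84×10.9) = 0.534 K/W
1/R_core = 1/R_stud + 1/R_cav → R_core = 0.00199 K/W
R_outer = 0.01/(0.664×10.9) = 0.001382 K/W
R_total = 0.01306 K/W
Q = ΔT/R_total = 33/0.01306

Q ≈ 2530 W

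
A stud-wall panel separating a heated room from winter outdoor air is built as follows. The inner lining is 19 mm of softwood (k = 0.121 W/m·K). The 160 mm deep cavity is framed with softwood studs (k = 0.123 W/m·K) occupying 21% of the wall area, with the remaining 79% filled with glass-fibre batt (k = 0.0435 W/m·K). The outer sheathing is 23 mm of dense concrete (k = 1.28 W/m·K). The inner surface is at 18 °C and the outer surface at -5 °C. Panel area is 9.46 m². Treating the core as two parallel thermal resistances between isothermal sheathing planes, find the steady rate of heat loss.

Sheathing layers in series; stud and cavity paths in parallel between them.
R_inner = 0.019/(0.121×9.46) = 0.0166 K/W
R_stud  = 0.16/(0.123×0.21×9.46) = 0.6548 K/W
R_cav   = 0.16/(0.0435×0.79×9.46) = 0.4922 K/W
1/R_core = 1/R_stud + 1/R_cav → R_core = 0.281 K/W
R_outer = 0.023/(1.28×9.46) = 0.001899 K/W
R_total = 0.2995 K/W
Q = ΔT/R_total = 23/0.2995

Q ≈ 76.8 W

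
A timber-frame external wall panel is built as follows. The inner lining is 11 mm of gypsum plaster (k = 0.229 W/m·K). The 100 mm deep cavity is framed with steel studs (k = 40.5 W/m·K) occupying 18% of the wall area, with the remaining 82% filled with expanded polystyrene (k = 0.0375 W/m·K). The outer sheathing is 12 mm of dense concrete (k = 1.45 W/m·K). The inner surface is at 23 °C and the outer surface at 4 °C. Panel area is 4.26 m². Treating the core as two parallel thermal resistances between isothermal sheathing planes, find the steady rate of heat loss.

Sheathing layers in series; stud and cavity paths in parallel between them.
R_inner = 0.011/(0.229×4.26) = 0.01128 K/W
R_stud  = 0.1/(40.5×0.18×4.26) = 0.00322 K/W
R_cav   = 0.1/(0.0375×0.82×4.26) = 0.7634 K/W
1/R_core = 1/R_stud + 1/R_cav → R_core = 0.003207 K/W
R_outer = 0.012/(1.45×4.26) = 0.001943 K/W
R_total = 0.01643 K/W
Q = ΔT/R_total = 19/0.01643

Q ≈ 1160 W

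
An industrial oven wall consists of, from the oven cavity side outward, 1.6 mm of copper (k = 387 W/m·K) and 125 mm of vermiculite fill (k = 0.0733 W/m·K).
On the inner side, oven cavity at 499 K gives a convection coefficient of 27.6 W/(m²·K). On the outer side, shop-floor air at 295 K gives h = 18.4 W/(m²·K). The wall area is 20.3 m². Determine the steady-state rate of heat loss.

Q ≈ 2310 W

Thermal resistances in series:
R_inner film = 1/(h_i·A) = 1/(27.6×20.3) = 0.001785 K/W
R_copper = L/(kA) = 0.0016/(387×20.3) = 2.037×10^-7 K/W
R_vermiculite fill = L/(kA) = 0.125/(0.0733×20.3) = 0.08401 K/W
R_outer film = 1/(h_o·A) = 1/(18.4×20.3) = 0.002677 K/W
R_total = 0.08847 K/W
Q = ΔT / R_total = 204 / 0.08847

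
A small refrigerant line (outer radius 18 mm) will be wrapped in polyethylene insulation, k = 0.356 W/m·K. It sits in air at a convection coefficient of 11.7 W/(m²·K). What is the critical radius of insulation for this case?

r_cr ≈ 30.4 mm

For a cylinder r_cr = k/h = 0.356/11.7
r_cr = 30.4 mm; since the bare radius (18 mm) is below r_cr, adding a thin layer of insulation will *increase* heat loss.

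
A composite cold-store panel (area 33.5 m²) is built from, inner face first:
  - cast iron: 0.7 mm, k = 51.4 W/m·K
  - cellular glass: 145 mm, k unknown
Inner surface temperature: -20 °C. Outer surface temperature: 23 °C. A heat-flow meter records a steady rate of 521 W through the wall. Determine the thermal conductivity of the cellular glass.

Series thermal resistances:
R_cast iron = L/(kA) = 0.0007/(51.4×33.5) = 4.065×10^-7 K/W
Sum of known resistances R_other = 4.065×10^-7 K/W
Total R = ΔT/Q = 43/521 = 0.08253 K/W
R_cellular glass = R_total − R_other = 0.08253 K/W
k = L/(R·A) = 0.145/(0.08253×33.5)

k ≈ 0.0524 W/(m·K)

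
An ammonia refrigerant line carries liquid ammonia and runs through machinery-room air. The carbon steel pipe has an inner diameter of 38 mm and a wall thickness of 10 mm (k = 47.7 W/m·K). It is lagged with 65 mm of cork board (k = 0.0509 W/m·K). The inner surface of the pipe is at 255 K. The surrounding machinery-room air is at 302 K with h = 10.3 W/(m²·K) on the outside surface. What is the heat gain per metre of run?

q′ ≈ 12.2 W/m

Cylindrical conduction, so R = ln(r₂/r₁)/(2πkL) per layer, in series:
R_carbon steel pipe wall = ln(29/19)/(2π×47.7×1) = 0.001411 K/W
R_cork board = ln(94/29)/(2π×0.0509×1) = 3.677 K/W
R_outer film = 1/(h_o·2πr_oL) = 1/(10.3×2π×0.094×1) = 0.1644 K/W
R_total = 3.843 K/W
Q = ΔT/R_total = 47/3.843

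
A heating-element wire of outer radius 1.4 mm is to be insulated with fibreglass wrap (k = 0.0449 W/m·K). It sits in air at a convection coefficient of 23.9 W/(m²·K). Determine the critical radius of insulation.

For a cylinder r_cr = k/h = 0.0449/23.9
r_cr = 1.88 mm; since the bare radius (1.4 mm) is below r_cr, adding a thin layer of insulation will *increase* heat loss.

r_cr ≈ 1.88 mm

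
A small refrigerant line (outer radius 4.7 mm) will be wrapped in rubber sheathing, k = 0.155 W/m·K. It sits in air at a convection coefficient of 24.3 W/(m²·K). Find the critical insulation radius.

r_cr ≈ 6.38 mm

For a cylinder r_cr = k/h = 0.155/24.3
r_cr = 6.38 mm; since the bare radius (4.7 mm) is below r_cr, adding a thin layer of insulation will *increase* heat loss.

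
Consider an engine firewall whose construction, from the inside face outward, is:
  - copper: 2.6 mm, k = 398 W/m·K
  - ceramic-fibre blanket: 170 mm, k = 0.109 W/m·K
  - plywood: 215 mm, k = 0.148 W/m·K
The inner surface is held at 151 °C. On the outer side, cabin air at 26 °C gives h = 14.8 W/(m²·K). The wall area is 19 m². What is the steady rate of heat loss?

Thermal resistances in series:
R_copper = L/(kA) = 0.0026/(398×19) = 3.438×10^-7 K/W
R_ceramic-fibre blanket = L/(kA) = 0.17/(0.109×19) = 0.08209 K/W
R_plywood = L/(kA) = 0.215/(0.148×19) = 0.07646 K/W
R_outer film = 1/(h_o·A) = 1/(14.8×19) = 0.003556 K/W
R_total = 0.1621 K/W
Q = ΔT / R_total = 125 / 0.1621

Q ≈ 771 W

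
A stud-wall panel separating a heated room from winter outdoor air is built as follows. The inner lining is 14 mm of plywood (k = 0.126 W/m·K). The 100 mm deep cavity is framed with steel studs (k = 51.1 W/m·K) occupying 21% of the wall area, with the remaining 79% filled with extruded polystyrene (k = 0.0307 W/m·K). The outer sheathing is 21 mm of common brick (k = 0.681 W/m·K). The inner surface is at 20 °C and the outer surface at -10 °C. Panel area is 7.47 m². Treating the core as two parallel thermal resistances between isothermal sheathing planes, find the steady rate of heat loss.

Sheathing layers in series; stud and cavity paths in parallel between them.
R_inner = 0.014/(0.126×7.47) = 0.01487 K/W
R_stud  = 0.1/(51.1×0.21×7.47) = 0.001247 K/W
R_cav   = 0.1/(0.0307×0.79×7.47) = 0.552 K/W
1/R_core = 1/R_stud + 1/R_cav → R_core = 0.001245 K/W
R_outer = 0.021/(0.681×7.47) = 0.004128 K/W
R_total = 0.02025 K/W
Q = ΔT/R_total = 30/0.02025

Q ≈ 1480 W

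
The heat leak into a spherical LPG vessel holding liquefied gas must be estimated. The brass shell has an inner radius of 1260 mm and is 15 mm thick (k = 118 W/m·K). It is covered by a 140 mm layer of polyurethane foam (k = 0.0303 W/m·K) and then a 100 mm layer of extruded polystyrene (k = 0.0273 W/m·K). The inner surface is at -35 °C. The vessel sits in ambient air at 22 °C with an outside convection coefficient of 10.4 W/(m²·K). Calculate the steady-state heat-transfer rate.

Spherical conduction: R = (1/r_in − 1/r_out)/(4πk) per layer; series-sum.
R_brass shell = (1/1.26 − 1/1.275)/(4π×118) = 6.297×10^-6 K/W
R_polyurethane foam = (1/1.275 − 1/1.415)/(4π×0.0303) = 0.2038 K/W
R_extruded polystyrene = (1/1.415 − 1/1.515)/(4π×0.0273) = 0.136 K/W
R_outer film = 1/(h·4πr_o²) = 1/(10.4×4π×1.515²) = 0.003334 K/W
R_total = 0.3431 K/W
Q = ΔT/R_total = 57/0.3431

Q ≈ 166 W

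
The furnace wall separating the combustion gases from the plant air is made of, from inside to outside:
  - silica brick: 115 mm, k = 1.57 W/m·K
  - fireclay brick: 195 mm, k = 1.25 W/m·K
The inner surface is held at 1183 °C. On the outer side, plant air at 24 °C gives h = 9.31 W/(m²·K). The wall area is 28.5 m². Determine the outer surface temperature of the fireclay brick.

T ≈ 394 °C

Model the wall as resistances in series:
R_silica brick = L/(kA) = 0.115/(1.57×28.5) = 0.00257 K/W
R_fireclay brick = L/(kA) = 0.195/(1.25×28.5) = 0.005474 K/W
R_outer film = 1/(h_o·A) = 1/(9.31×28.5) = 0.003769 K/W
R_total = 0.01181 K/W;  Q = ΔT/R_total = 1159/0.01181 = 98120 W
T_interface = T_inner − Q·ΣR(inner→interface) = 1183 − 98100×0.008044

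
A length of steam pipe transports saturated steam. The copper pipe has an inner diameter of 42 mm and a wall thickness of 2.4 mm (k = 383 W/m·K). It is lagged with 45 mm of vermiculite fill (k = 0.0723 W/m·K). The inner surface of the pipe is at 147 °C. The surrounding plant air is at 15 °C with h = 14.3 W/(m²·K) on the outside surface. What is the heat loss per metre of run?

Radial resistances (cylindrical: R_cond = ln(r_o/r_i)/(2πkL), R_conv = 1/(h·2πrL)):
R_copper pipe wall = ln(23.4/21)/(2π×383×1) = 4.497×10^-5 K/W
R_vermiculite fill = ln(68.4/23.4)/(2π×0.0723×1) = 2.361 K/W
R_outer film = 1/(h_o·2πr_oL) = 1/(14.3×2π×0.0684×1) = 0.1627 K/W
R_total = 2.524 K/W
Q = ΔT/R_total = 132/2.524

q′ ≈ 52.3 W/m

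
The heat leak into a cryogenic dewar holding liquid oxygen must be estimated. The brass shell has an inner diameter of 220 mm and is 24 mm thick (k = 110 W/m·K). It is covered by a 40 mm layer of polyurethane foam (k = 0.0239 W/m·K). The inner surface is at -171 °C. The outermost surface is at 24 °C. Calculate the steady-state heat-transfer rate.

Q ≈ 34.1 W

Each spherical layer contributes R = (1/r_i − 1/r_o)/(4πk):
R_brass shell = (1/0.11 − 1/0.134)/(4π×110) = 0.001178 K/W
R_polyurethane foam = (1/0.134 − 1/0.174)/(4π×0.0239) = 5.712 K/W
R_total = 5.713 K/W
Q = ΔT/R_total = 195/5.713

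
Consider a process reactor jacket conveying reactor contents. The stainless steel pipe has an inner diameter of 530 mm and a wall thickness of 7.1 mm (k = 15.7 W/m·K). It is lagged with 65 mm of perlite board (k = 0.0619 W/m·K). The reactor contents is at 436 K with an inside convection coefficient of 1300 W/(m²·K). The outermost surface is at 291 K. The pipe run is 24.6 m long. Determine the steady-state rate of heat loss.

Per-layer cylindrical resistances, series-summed:
R_inner film = 1/(h_i·2πr₁L) = 1/(1300×2π×0.265×24.6) = 1.878×10^-5 K/W
R_stainless steel pipe wall = ln(272.1/265)/(2π×15.7×24.6) = 1.09×10^-5 K/W
R_perlite board = ln(337.1/272.1)/(2π×0.0619×24.6) = 0.02239 K/W
R_total = 0.02242 K/W
Q = ΔT/R_total = 145/0.02242

Q ≈ 6470 W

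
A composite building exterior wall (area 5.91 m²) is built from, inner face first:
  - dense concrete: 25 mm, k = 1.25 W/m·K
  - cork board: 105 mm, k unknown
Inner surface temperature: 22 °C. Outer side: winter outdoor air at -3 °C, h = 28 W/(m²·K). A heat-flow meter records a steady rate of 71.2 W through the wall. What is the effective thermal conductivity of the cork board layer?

k ≈ 0.052 W/(m·K)

Series thermal resistances:
R_dense concrete = L/(kA) = 0.025/(1.25×5.91) = 0.003384 K/W
R_outer film = 1/(h_o·A) = 1/(28×5.91) = 0.006043 K/W
Sum of known resistances R_other = 0.009427 K/W
Total R = ΔT/Q = 25/71.2 = 0.3511 K/W
R_cork board = R_total − R_other = 0.3417 K/W
k = L/(R·A) = 0.105/(0.3417×5.91)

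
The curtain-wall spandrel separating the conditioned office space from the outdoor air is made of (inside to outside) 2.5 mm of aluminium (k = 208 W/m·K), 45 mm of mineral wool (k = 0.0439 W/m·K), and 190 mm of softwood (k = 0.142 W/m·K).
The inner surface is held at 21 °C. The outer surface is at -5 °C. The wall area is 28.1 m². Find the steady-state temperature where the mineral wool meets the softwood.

T ≈ 9.72 °C

Using the resistance-network approach (series):
R_aluminium = L/(kA) = 0.0025/(208×28.1) = 4.277×10^-7 K/W
R_mineral wool = L/(kA) = 0.045/(0.0439×28.1) = 0.03648 K/W
R_softwood = L/(kA) = 0.19/(0.142×28.1) = 0.04762 K/W
R_total = 0.0841 K/W;  Q = ΔT/R_total = 26/0.0841 = 309.2 W
T_interface = T_inner − Q·ΣR(inner→interface) = 21 − 309×0.03648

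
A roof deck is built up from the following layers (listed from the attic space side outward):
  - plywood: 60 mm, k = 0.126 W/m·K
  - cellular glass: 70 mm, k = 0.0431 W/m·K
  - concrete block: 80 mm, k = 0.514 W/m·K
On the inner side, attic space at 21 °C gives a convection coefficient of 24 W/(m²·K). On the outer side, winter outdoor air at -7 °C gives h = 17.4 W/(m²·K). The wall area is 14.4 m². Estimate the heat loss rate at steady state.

Treating each layer as a thermal resistance in series:
R_inner film = 1/(h_i·A) = 1/(24×14.4) = 0.002894 K/W
R_plywood = L/(kA) = 0.06/(0.126×14.4) = 0.03307 K/W
R_cellular glass = L/(kA) = 0.07/(0.0431×14.4) = 0.1128 K/W
R_concrete block = L/(kA) = 0.08/(0.514×14.4) = 0.01081 K/W
R_outer film = 1/(h_o·A) = 1/(17.4×14.4) = 0.003991 K/W
R_total = 0.1635 K/W
Q = ΔT / R_total = 28 / 0.1635

Q ≈ 171 W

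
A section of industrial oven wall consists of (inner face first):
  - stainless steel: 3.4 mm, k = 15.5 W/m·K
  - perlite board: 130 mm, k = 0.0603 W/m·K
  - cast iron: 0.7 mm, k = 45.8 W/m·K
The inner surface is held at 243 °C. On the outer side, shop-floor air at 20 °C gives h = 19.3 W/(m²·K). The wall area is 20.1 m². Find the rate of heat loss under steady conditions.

Q ≈ 2030 W

Treating each layer as a thermal resistance in series:
R_stainless steel = L/(kA) = 0.0034/(15.5×20.1) = 1.091×10^-5 K/W
R_perlite board = L/(kA) = 0.13/(0.0603×20.1) = 0.1073 K/W
R_cast iron = L/(kA) = 0.0007/(45.8×20.1) = 7.604×10^-7 K/W
R_outer film = 1/(h_o·A) = 1/(19.3×20.1) = 0.002578 K/W
R_total = 0.1098 K/W
Q = ΔT / R_total = 223 / 0.1098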